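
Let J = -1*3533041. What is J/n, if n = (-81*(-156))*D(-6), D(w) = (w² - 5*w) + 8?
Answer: -3533041/935064 ≈ -3.7784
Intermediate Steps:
J = -3533041
D(w) = 8 + w² - 5*w
n = 935064 (n = (-81*(-156))*(8 + (-6)² - 5*(-6)) = 12636*(8 + 36 + 30) = 12636*74 = 935064)
J/n = -3533041/935064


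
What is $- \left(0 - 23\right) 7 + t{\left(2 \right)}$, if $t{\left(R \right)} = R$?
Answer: $163$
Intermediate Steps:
$- \left(0 - 23\right) 7 + t{\left(2 \right)} = - \left(0 - 23\right) 7 + 2 = - \left(-23\right) 7 + 2 = \left(-1\right) \left(-161\right) + 2 = 161 + 2 = 163$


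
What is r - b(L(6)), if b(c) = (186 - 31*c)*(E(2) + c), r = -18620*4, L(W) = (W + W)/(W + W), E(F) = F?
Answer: -74945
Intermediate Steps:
L(W) = 1 (L(W) = (2*W)/((2*W)) = (2*W)*(1/(2*W)) = 1)
r = -74480
b(c) = (2 + c)*(186 - 31*c) (b(c) = (186 - 31*c)*(2 + c) = (2 + c)*(186 - 31*c))
r - b(L(6)) = -74480 - (372 - 31*1² + 124*1) = -74480 - (372 - 31*1 + 124) = -74480 - (372 - 31 + 124) = -74480 - 1*465 = -74480 - 465 = -74945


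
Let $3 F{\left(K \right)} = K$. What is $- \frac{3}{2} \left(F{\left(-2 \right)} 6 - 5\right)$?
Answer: $\frac{27}{2} \approx 13.5$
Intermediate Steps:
$F{\left(K \right)} = \frac{K}{3}$
$- \frac{3}{2} \left(F{\left(-2 \right)} 6 - 5\right) = - \frac{3}{2} \left(\frac{1}{3} \left(-2\right) 6 - 5\right) = \left(-3\right) \frac{1}{2} \left(\left(- \frac{2}{3}\right) 6 - 5\right) = - \frac{3 \left(-4 - 5\right)}{2} = \left(- \frac{3}{2}\right) \left(-9\right) = \frac{27}{2}$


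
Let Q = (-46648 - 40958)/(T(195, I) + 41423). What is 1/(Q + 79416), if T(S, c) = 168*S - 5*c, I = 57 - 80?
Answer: 12383/983393727 ≈ 1.2592e-5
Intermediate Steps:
I = -23
T(S, c) = -5*c + 168*S
Q = -14601/12383 (Q = (-46648 - 40958)/((-5*(-23) + 168*195) + 41423) = -87606/((115 + 32760) + 41423) = -87606/(32875 + 41423) = -87606/74298 = -87606*1/74298 = -14601/12383 ≈ -1.1791)
1/(Q + 79416) = 1/(-14601/12383 + 79416) = 1/(983393727/12383) = 12383/983393727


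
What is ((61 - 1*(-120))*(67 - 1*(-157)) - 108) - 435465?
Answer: -395029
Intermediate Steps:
((61 - 1*(-120))*(67 - 1*(-157)) - 108) - 435465 = ((61 + 120)*(67 + 157) - 108) - 435465 = (181*224 - 108) - 435465 = (40544 - 108) - 435465 = 40436 - 435465 = -395029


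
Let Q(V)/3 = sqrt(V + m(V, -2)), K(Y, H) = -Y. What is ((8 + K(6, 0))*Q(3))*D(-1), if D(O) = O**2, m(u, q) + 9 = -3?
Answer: 18*I ≈ 18.0*I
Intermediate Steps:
m(u, q) = -12 (m(u, q) = -9 - 3 = -12)
Q(V) = 3*sqrt(-12 + V) (Q(V) = 3*sqrt(V - 12) = 3*sqrt(-12 + V))
((8 + K(6, 0))*Q(3))*D(-1) = ((8 - 1*6)*(3*sqrt(-12 + 3)))*(-1)**2 = ((8 - 6)*(3*sqrt(-9)))*1 = (2*(3*(3*I)))*1 = (2*(9*I))*1 = (18*I)*1 = 18*I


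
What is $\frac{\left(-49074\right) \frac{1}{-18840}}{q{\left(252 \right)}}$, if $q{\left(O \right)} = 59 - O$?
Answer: $- \frac{8179}{606020} \approx -0.013496$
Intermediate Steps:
$\frac{\left(-49074\right) \frac{1}{-18840}}{q{\left(252 \right)}} = \frac{\left(-49074\right) \frac{1}{-18840}}{59 - 252} = \frac{\left(-49074\right) \left(- \frac{1}{18840}\right)}{59 - 252} = \frac{8179}{3140 \left(-193\right)} = \frac{8179}{3140} \left(- \frac{1}{193}\right) = - \frac{8179}{606020}$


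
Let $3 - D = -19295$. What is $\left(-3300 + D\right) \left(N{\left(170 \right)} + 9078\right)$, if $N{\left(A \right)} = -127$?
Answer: $143198098$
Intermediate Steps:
$D = 19298$ ($D = 3 - -19295 = 3 + 19295 = 19298$)
$\left(-3300 + D\right) \left(N{\left(170 \right)} + 9078\right) = \left(-3300 + 19298\right) \left(-127 + 9078\right) = 15998 \cdot 8951 = 143198098$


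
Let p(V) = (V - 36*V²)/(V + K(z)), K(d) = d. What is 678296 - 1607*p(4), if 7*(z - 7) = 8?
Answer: 64089588/85 ≈ 7.5400e+5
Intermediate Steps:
z = 57/7 (z = 7 + (⅐)*8 = 7 + 8/7 = 57/7 ≈ 8.1429)
p(V) = (V - 36*V²)/(57/7 + V) (p(V) = (V - 36*V²)/(V + 57/7) = (V - 36*V²)/(57/7 + V))
678296 - 1607*p(4) = 678296 - 11249*4*(1 - 36*4)/(57 + 7*4) = 678296 - 11249*4*(1 - 144)/(57 + 28) = 678296 - 11249*4*(-143)/85 = 678296 - 1607*(-4004/85) = 678296 + 6434428/85 = 64089588/85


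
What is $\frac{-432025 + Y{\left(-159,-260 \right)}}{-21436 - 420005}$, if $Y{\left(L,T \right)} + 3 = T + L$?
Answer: $\frac{144149}{147147} \approx 0.97963$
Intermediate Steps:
$Y{\left(L,T \right)} = -3 + L + T$ ($Y{\left(L,T \right)} = -3 + \left(T + L\right) = -3 + \left(L + T\right) = -3 + L + T$)
$\frac{-432025 + Y{\left(-159,-260 \right)}}{-21436 - 420005} = \frac{-432025 - 422}{-21436 - 420005} = \frac{-432025 - 422}{-441441} = \left(-432447\right) \left(- \frac{1}{441441}\right) = \frac{144149}{147147}$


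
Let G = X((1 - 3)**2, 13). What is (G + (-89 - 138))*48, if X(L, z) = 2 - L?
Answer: -10992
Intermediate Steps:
G = -2 (G = 2 - (1 - 3)**2 = 2 - 1*(-2)**2 = 2 - 1*4 = 2 - 4 = -2)
(G + (-89 - 138))*48 = (-2 + (-89 - 138))*48 = (-2 - 227)*48 = -229*48 = -10992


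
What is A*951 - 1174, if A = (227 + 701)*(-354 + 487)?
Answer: 117375050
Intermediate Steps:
A = 123424 (A = 928*133 = 123424)
A*951 - 1174 = 123424*951 - 1174 = 117376224 - 1174 = 117375050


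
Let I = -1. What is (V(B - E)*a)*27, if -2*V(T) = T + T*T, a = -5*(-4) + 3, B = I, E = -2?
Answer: -621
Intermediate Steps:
B = -1
a = 23 (a = 20 + 3 = 23)
V(T) = -T/2 - T²/2 (V(T) = -(T + T*T)/2 = -(T + T²)/2 = -T/2 - T²/2)
(V(B - E)*a)*27 = (-(-1 - 1*(-2))*(1 + (-1 - 1*(-2)))/2*23)*27 = (-(-1 + 2)*(1 + (-1 + 2))/2*23)*27 = (-½*1*(1 + 1)*23)*27 = (-½*1*2*23)*27 = -1*23*27 = -23*27 = -621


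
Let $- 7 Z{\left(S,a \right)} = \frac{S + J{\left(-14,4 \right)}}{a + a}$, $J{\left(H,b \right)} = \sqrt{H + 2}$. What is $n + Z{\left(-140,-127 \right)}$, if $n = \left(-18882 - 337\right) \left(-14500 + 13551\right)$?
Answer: $\frac{2316331527}{127} + \frac{i \sqrt{3}}{889} \approx 1.8239 \cdot 10^{7} + 0.0019483 i$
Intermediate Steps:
$J{\left(H,b \right)} = \sqrt{2 + H}$
$n = 18238831$ ($n = \left(-19219\right) \left(-949\right) = 18238831$)
$Z{\left(S,a \right)} = - \frac{S + 2 i \sqrt{3}}{14 a}$ ($Z{\left(S,a \right)} = - \frac{\left(S + \sqrt{2 - 14}\right) \frac{1}{a + a}}{7} = - \frac{\left(S + \sqrt{-12}\right) \frac{1}{2 a}}{7} = - \frac{\left(S + 2 i \sqrt{3}\right) \frac{1}{2 a}}{7} = - \frac{\frac{1}{2} \frac{1}{a} \left(S + 2 i \sqrt{3}\right)}{7} = - \frac{S + 2 i \sqrt{3}}{14 a}$)
$n + Z{\left(-140,-127 \right)} = 18238831 + \frac{\left(-1\right) \left(-140\right) - 2 i \sqrt{3}}{14 \left(-127\right)} = 18238831 + \frac{1}{14} \left(- \frac{1}{127}\right) \left(140 - 2 i \sqrt{3}\right) = 18238831 - \left(\frac{10}{127} - \frac{i \sqrt{3}}{889}\right) = \frac{2316331527}{127} + \frac{i \sqrt{3}}{889}$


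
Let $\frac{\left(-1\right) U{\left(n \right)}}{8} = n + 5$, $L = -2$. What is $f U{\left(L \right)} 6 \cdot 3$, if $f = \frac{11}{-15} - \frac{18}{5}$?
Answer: $1872$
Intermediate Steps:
$U{\left(n \right)} = -40 - 8 n$ ($U{\left(n \right)} = - 8 \left(n + 5\right) = - 8 \left(5 + n\right) = -40 - 8 n$)
$f = - \frac{13}{3}$ ($f = 11 \left(- \frac{1}{15}\right) - \frac{18}{5} = - \frac{11}{15} - \frac{18}{5} = - \frac{13}{3} \approx -4.3333$)
$f U{\left(L \right)} 6 \cdot 3 = - \frac{13 \left(-40 - -16\right)}{3} \cdot 6 \cdot 3 = - \frac{13 \left(-40 + 16\right)}{3} \cdot 18 = \left(- \frac{13}{3}\right) \left(-24\right) 18 = 104 \cdot 18 = 1872$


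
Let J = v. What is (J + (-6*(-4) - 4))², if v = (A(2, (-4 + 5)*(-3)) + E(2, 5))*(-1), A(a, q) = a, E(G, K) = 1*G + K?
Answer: 121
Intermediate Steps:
E(G, K) = G + K
v = -9 (v = (2 + (2 + 5))*(-1) = (2 + 7)*(-1) = 9*(-1) = -9)
J = -9
(J + (-6*(-4) - 4))² = (-9 + (-6*(-4) - 4))² = (-9 + (24 - 4))² = (-9 + 20)² = 11² = 121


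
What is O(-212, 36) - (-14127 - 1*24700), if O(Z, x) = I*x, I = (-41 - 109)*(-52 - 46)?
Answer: 568027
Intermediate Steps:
I = 14700 (I = -150*(-98) = 14700)
O(Z, x) = 14700*x
O(-212, 36) - (-14127 - 1*24700) = 14700*36 - (-14127 - 1*24700) = 529200 - (-14127 - 24700) = 529200 - 1*(-38827) = 529200 + 38827 = 568027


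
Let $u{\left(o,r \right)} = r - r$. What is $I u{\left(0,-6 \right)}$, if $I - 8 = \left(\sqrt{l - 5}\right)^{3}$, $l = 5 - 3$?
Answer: $0$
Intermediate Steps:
$l = 2$ ($l = 5 - 3 = 2$)
$u{\left(o,r \right)} = 0$
$I = 8 - 3 i \sqrt{3}$ ($I = 8 + \left(\sqrt{2 - 5}\right)^{3} = 8 + \left(\sqrt{-3}\right)^{3} = 8 + \left(i \sqrt{3}\right)^{3} = 8 - 3 i \sqrt{3} \approx 8.0 - 5.1962 i$)
$I u{\left(0,-6 \right)} = \left(8 - 3 i \sqrt{3}\right) 0 = 0$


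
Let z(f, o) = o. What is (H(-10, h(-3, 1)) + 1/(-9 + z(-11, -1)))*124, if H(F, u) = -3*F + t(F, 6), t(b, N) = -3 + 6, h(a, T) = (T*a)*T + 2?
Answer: 20398/5 ≈ 4079.6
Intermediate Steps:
h(a, T) = 2 + a*T**2 (h(a, T) = a*T**2 + 2 = 2 + a*T**2)
t(b, N) = 3
H(F, u) = 3 - 3*F (H(F, u) = -3*F + 3 = 3 - 3*F)
(H(-10, h(-3, 1)) + 1/(-9 + z(-11, -1)))*124 = ((3 - 3*(-10)) + 1/(-9 - 1))*124 = ((3 + 30) + 1/(-10))*124 = (33 - 1/10)*124 = (329/10)*124 = 20398/5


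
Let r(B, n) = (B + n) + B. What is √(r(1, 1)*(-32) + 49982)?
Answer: √49886 ≈ 223.35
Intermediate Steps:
r(B, n) = n + 2*B
√(r(1, 1)*(-32) + 49982) = √((1 + 2*1)*(-32) + 49982) = √((1 + 2)*(-32) + 49982) = √(3*(-32) + 49982) = √(-96 + 49982) = √49886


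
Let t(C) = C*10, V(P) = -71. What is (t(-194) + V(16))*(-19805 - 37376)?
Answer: 114990991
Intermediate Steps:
t(C) = 10*C
(t(-194) + V(16))*(-19805 - 37376) = (10*(-194) - 71)*(-19805 - 37376) = (-1940 - 71)*(-57181) = -2011*(-57181) = 114990991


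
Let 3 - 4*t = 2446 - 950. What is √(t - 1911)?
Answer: I*√9137/2 ≈ 47.794*I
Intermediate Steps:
t = -1493/4 (t = ¾ - (2446 - 950)/4 = ¾ - ¼*1496 = ¾ - 374 = -1493/4 ≈ -373.25)
√(t - 1911) = √(-1493/4 - 1911) = √(-9137/4) = I*√9137/2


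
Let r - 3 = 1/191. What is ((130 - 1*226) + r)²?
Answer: 315488644/36481 ≈ 8648.0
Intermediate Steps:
r = 574/191 (r = 3 + 1/191 = 574/191 ≈ 3.0052)
((130 - 1*226) + r)² = ((130 - 1*226) + 574/191)² = ((130 - 226) + 574/191)² = (-96 + 574/191)² = (-17762/191)² = 315488644/36481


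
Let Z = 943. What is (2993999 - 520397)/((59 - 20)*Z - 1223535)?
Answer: -412267/197793 ≈ -2.0843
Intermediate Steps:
(2993999 - 520397)/((59 - 20)*Z - 1223535) = (2993999 - 520397)/((59 - 20)*943 - 1223535) = 2473602/(39*943 - 1223535) = 2473602/(36777 - 1223535) = 2473602/(-1186758) = 2473602*(-1/1186758) = -412267/197793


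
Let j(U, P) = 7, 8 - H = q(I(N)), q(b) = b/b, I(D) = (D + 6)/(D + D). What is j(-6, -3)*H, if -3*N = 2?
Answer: 49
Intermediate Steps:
N = -⅔ (N = -⅓*2 = -⅔ ≈ -0.66667)
I(D) = (6 + D)/(2*D) (I(D) = (6 + D)/((2*D)) = (6 + D)*(1/(2*D)) = (6 + D)/(2*D))
q(b) = 1
H = 7 (H = 8 - 1*1 = 8 - 1 = 7)
j(-6, -3)*H = 7*7 = 49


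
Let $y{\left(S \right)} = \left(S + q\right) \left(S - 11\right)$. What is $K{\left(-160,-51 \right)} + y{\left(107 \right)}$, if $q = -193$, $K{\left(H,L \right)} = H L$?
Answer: $-96$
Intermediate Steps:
$y{\left(S \right)} = \left(-193 + S\right) \left(-11 + S\right)$ ($y{\left(S \right)} = \left(S - 193\right) \left(S - 11\right) = \left(-193 + S\right) \left(-11 + S\right)$)
$K{\left(-160,-51 \right)} + y{\left(107 \right)} = \left(-160\right) \left(-51\right) + \left(2123 + 107^{2} - 21828\right) = 8160 + \left(2123 + 11449 - 21828\right) = 8160 - 8256 = -96$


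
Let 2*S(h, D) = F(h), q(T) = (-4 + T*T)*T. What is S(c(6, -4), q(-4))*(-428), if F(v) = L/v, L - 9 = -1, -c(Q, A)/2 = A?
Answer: -214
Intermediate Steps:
c(Q, A) = -2*A
L = 8 (L = 9 - 1 = 8)
q(T) = T*(-4 + T²) (q(T) = (-4 + T²)*T = T*(-4 + T²))
F(v) = 8/v
S(h, D) = 4/h (S(h, D) = (8/h)/2 = 4/h)
S(c(6, -4), q(-4))*(-428) = (4/((-2*(-4))))*(-428) = (4/8)*(-428) = (4*(⅛))*(-428) = (½)*(-428) = -214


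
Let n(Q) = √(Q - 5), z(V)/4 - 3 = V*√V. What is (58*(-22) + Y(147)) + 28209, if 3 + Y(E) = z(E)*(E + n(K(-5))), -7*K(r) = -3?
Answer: 28694 + 605052*√3 + I*√14*(48/7 + 2352*√3) ≈ 1.0767e+6 + 15268.0*I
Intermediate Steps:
K(r) = 3/7 (K(r) = -⅐*(-3) = 3/7)
z(V) = 12 + 4*V^(3/2) (z(V) = 12 + 4*(V*√V) = 12 + 4*V^(3/2))
n(Q) = √(-5 + Q)
Y(E) = -3 + (12 + 4*E^(3/2))*(E + 4*I*√14/7) (Y(E) = -3 + (12 + 4*E^(3/2))*(E + √(-5 + 3/7)) = -3 + (12 + 4*E^(3/2))*(E + √(-32/7)) = -3 + (12 + 4*E^(3/2))*(E + 4*I*√14/7))
(58*(-22) + Y(147)) + 28209 = (58*(-22) + (-3 + 4*147*(3 + 147^(3/2)) + 16*I*√14*(3 + 147^(3/2))/7)) + 28209 = (-1276 + (-3 + 4*147*(3 + 1029*√3) + 16*I*√14*(3 + 1029*√3)/7)) + 28209 = (-1276 + (-3 + (1764 + 605052*√3) + 16*I*√14*(3 + 1029*√3)/7)) + 28209 = (-1276 + (1761 + 605052*√3 + 16*I*√14*(3 + 1029*√3)/7)) + 28209 = (485 + 605052*√3 + 16*I*√14*(3 + 1029*√3)/7) + 28209 = 28694 + 605052*√3 + 16*I*√14*(3 + 1029*√3)/7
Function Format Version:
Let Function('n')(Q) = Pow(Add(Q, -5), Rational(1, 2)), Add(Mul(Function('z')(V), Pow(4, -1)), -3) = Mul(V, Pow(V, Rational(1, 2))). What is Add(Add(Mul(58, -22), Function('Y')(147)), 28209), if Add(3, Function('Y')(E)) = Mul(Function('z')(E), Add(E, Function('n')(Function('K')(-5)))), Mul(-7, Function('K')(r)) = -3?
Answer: Add(28694, Mul(605052, Pow(3, Rational(1, 2))), Mul(I, Pow(14, Rational(1, 2)), Add(Rational(48, 7), Mul(2352, Pow(3, Rational(1, 2)))))) ≈ Add(1.0767e+6, Mul(15268., I))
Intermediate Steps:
Function('K')(r) = Rational(3, 7) (Function('K')(r) = Mul(Rational(-1, 7), -3) = Rational(3, 7))
Function('z')(V) = Add(12, Mul(4, Pow(V, Rational(3, 2)))) (Function('z')(V) = Add(12, Mul(4, Mul(V, Pow(V, Rational(1, 2))))) = Add(12, Mul(4, Pow(V, Rational(3, 2)))))
Function('n')(Q) = Pow(Add(-5, Q), Rational(1, 2))
Function('Y')(E) = Add(-3, Mul(Add(12, Mul(4, Pow(E, Rational(3, 2)))), Add(E, Mul(Rational(4, 7), I, Pow(14, Rational(1, 2)))))) (Function('Y')(E) = Add(-3, Mul(Add(12, Mul(4, Pow(E, Rational(3, 2)))), Add(E, Pow(Add(-5, Rational(3, 7)), Rational(1, 2))))) = Add(-3, Mul(Add(12, Mul(4, Pow(E, Rational(3, 2)))), Add(E, Pow(Rational(-32, 7), Rational(1, 2))))) = Add(-3, Mul(Add(12, Mul(4, Pow(E, Rational(3, 2)))), Add(E, Mul(Rational(4, 7), I, Pow(14, Rational(1, 2)))))))
Add(Add(Mul(58, -22), Function('Y')(147)), 28209) = Add(Add(Mul(58, -22), Add(-3, Mul(4, 147, Add(3, Pow(147, Rational(3, 2)))), Mul(Rational(16, 7), I, Pow(14, Rational(1, 2)), Add(3, Pow(147, Rational(3, 2)))))), 28209) = Add(Add(-1276, Add(-3, Mul(4, 147, Add(3, Mul(1029, Pow(3, Rational(1, 2))))), Mul(Rational(16, 7), I, Pow(14, Rational(1, 2)), Add(3, Mul(1029, Pow(3, Rational(1, 2))))))), 28209) = Add(Add(-1276, Add(-3, Add(1764, Mul(605052, Pow(3, Rational(1, 2)))), Mul(Rational(16, 7), I, Pow(14, Rational(1, 2)), Add(3, Mul(1029, Pow(3, Rational(1, 2))))))), 28209) = Add(Add(-1276, Add(1761, Mul(605052, Pow(3, Rational(1, 2))), Mul(Rational(16, 7), I, Pow(14, Rational(1, 2)), Add(3, Mul(1029, Pow(3, Rational(1, 2))))))), 28209) = Add(Add(485, Mul(605052, Pow(3, Rational(1, 2))), Mul(Rational(16, 7), I, Pow(14, Rational(1, 2)), Add(3, Mul(1029, Pow(3, Rational(1, 2)))))), 28209) = Add(28694, Mul(605052, Pow(3, Rational(1, 2))), Mul(Rational(16, 7), I, Pow(14, Rational(1, 2)), Add(3, Mul(1029, Pow(3, Rational(1, 2))))))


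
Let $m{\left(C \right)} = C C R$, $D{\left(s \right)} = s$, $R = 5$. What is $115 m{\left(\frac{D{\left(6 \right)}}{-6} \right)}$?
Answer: $575$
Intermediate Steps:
$m{\left(C \right)} = 5 C^{2}$ ($m{\left(C \right)} = C C 5 = C^{2} \cdot 5 = 5 C^{2}$)
$115 m{\left(\frac{D{\left(6 \right)}}{-6} \right)} = 115 \cdot 5 \left(\frac{6}{-6}\right)^{2} = 115 \cdot 5 \left(6 \left(- \frac{1}{6}\right)\right)^{2} = 115 \cdot 5 \left(-1\right)^{2} = 115 \cdot 5 \cdot 1 = 115 \cdot 5 = 575$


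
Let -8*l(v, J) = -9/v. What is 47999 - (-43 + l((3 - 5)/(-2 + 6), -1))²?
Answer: 735223/16 ≈ 45951.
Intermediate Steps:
l(v, J) = 9/(8*v) (l(v, J) = -(-9)/(8*v) = 9/(8*v))
47999 - (-43 + l((3 - 5)/(-2 + 6), -1))² = 47999 - (-43 + 9/(8*(((3 - 5)/(-2 + 6)))))² = 47999 - (-43 + 9/(8*((-2/4))))² = 47999 - (-43 + 9/(8*((-2*¼))))² = 47999 - (-43 + 9/(8*(-½)))² = 47999 - (-43 + (9/8)*(-2))² = 47999 - (-43 - 9/4)² = 47999 - (-181/4)² = 47999 - 1*32761/16 = 47999 - 32761/16 = 735223/16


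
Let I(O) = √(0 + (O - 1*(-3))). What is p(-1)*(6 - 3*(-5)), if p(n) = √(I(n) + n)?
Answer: 21*√(-1 + √2) ≈ 13.515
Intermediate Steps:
I(O) = √(3 + O) (I(O) = √(0 + (O + 3)) = √(0 + (3 + O)) = √(3 + O))
p(n) = √(n + √(3 + n)) (p(n) = √(√(3 + n) + n) = √(n + √(3 + n)))
p(-1)*(6 - 3*(-5)) = √(-1 + √(3 - 1))*(6 - 3*(-5)) = √(-1 + √2)*(6 + 15) = √(-1 + √2)*21 = 21*√(-1 + √2)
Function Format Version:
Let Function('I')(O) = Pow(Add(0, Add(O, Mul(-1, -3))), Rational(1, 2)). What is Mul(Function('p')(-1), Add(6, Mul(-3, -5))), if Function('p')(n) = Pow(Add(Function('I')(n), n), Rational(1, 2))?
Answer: Mul(21, Pow(Add(-1, Pow(2, Rational(1, 2))), Rational(1, 2))) ≈ 13.515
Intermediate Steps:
Function('I')(O) = Pow(Add(3, O), Rational(1, 2)) (Function('I')(O) = Pow(Add(0, Add(O, 3)), Rational(1, 2)) = Pow(Add(0, Add(3, O)), Rational(1, 2)) = Pow(Add(3, O), Rational(1, 2)))
Function('p')(n) = Pow(Add(n, Pow(Add(3, n), Rational(1, 2))), Rational(1, 2)) (Function('p')(n) = Pow(Add(Pow(Add(3, n), Rational(1, 2)), n), Rational(1, 2)) = Pow(Add(n, Pow(Add(3, n), Rational(1, 2))), Rational(1, 2)))
Mul(Function('p')(-1), Add(6, Mul(-3, -5))) = Mul(Pow(Add(-1, Pow(Add(3, -1), Rational(1, 2))), Rational(1, 2)), Add(6, Mul(-3, -5))) = Mul(Pow(Add(-1, Pow(2, Rational(1, 2))), Rational(1, 2)), Add(6, 15)) = Mul(Pow(Add(-1, Pow(2, Rational(1, 2))), Rational(1, 2)), 21) = Mul(21, Pow(Add(-1, Pow(2, Rational(1, 2))), Rational(1, 2)))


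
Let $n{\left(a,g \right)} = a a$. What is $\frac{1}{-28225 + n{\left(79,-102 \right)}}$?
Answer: $- \frac{1}{21984} \approx -4.5488 \cdot 10^{-5}$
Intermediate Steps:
$n{\left(a,g \right)} = a^{2}$
$\frac{1}{-28225 + n{\left(79,-102 \right)}} = \frac{1}{-28225 + 79^{2}} = \frac{1}{-28225 + 6241} = \frac{1}{-21984} = - \frac{1}{21984}$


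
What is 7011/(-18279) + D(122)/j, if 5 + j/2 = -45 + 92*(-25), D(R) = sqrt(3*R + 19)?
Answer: -779/2031 - sqrt(385)/4700 ≈ -0.38773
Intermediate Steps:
D(R) = sqrt(19 + 3*R)
j = -4700 (j = -10 + 2*(-45 + 92*(-25)) = -10 + 2*(-45 - 2300) = -10 + 2*(-2345) = -10 - 4690 = -4700)
7011/(-18279) + D(122)/j = 7011/(-18279) + sqrt(19 + 3*122)/(-4700) = 7011*(-1/18279) + sqrt(19 + 366)*(-1/4700) = -779/2031 + sqrt(385)*(-1/4700) = -779/2031 - sqrt(385)/4700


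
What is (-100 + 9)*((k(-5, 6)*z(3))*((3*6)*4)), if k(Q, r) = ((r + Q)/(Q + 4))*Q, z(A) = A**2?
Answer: -294840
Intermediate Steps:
k(Q, r) = Q*(Q + r)/(4 + Q) (k(Q, r) = ((Q + r)/(4 + Q))*Q = Q*(Q + r)/(4 + Q))
(-100 + 9)*((k(-5, 6)*z(3))*((3*6)*4)) = (-100 + 9)*((-5*(-5 + 6)/(4 - 5)*3**2)*((3*6)*4)) = -91*-5*1/(-1)*9*18*4 = -91*-5*(-1)*1*9*72 = -91*5*9*72 = -4095*72 = -91*3240 = -294840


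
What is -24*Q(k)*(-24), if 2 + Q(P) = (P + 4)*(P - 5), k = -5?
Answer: 4608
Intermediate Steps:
Q(P) = -2 + (-5 + P)*(4 + P) (Q(P) = -2 + (P + 4)*(P - 5) = -2 + (4 + P)*(-5 + P) = -2 + (-5 + P)*(4 + P))
-24*Q(k)*(-24) = -24*(-22 + (-5)**2 - 1*(-5))*(-24) = -24*(-22 + 25 + 5)*(-24) = -24*8*(-24) = -192*(-24) = 4608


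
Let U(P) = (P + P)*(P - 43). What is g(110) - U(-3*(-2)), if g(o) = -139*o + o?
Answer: -14736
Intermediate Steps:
U(P) = 2*P*(-43 + P) (U(P) = (2*P)*(-43 + P) = 2*P*(-43 + P))
g(o) = -138*o
g(110) - U(-3*(-2)) = -138*110 - 2*(-3*(-2))*(-43 - 3*(-2)) = -15180 - 2*6*(-43 + 6) = -15180 - 2*6*(-37) = -15180 - 1*(-444) = -15180 + 444 = -14736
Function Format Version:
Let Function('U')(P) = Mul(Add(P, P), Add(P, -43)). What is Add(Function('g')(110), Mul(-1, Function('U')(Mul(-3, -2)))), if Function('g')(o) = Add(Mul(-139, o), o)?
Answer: -14736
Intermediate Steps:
Function('U')(P) = Mul(2, P, Add(-43, P)) (Function('U')(P) = Mul(Mul(2, P), Add(-43, P)) = Mul(2, P, Add(-43, P)))
Function('g')(o) = Mul(-138, o)
Add(Function('g')(110), Mul(-1, Function('U')(Mul(-3, -2)))) = Add(Mul(-138, 110), Mul(-1, Mul(2, Mul(-3, -2), Add(-43, Mul(-3, -2))))) = Add(-15180, Mul(-1, Mul(2, 6, Add(-43, 6)))) = Add(-15180, Mul(-1, Mul(2, 6, -37))) = Add(-15180, Mul(-1, -444)) = Add(-15180, 444) = -14736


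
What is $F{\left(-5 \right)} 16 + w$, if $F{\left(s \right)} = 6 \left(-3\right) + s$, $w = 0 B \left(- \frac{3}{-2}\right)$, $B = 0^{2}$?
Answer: $-368$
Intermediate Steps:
$B = 0$
$w = 0$ ($w = 0 \cdot 0 \left(- \frac{3}{-2}\right) = 0 \left(\left(-3\right) \left(- \frac{1}{2}\right)\right) = 0 \cdot \frac{3}{2} = 0$)
$F{\left(s \right)} = -18 + s$
$F{\left(-5 \right)} 16 + w = \left(-18 - 5\right) 16 + 0 = \left(-23\right) 16 + 0 = -368 + 0 = -368$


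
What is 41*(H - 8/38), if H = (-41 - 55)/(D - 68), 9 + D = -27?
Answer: 7216/247 ≈ 29.215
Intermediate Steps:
D = -36 (D = -9 - 27 = -36)
H = 12/13 (H = (-41 - 55)/(-36 - 68) = -96/(-104) = -96*(-1/104) = 12/13 ≈ 0.92308)
41*(H - 8/38) = 41*(12/13 - 8/38) = 41*(12/13 - 8*1/38) = 41*(12/13 - 4/19) = 41*(176/247) = 7216/247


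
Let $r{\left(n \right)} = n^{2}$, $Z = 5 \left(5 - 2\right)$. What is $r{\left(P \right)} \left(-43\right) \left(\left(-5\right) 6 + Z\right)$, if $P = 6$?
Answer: $23220$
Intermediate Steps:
$Z = 15$ ($Z = 5 \cdot 3 = 15$)
$r{\left(P \right)} \left(-43\right) \left(\left(-5\right) 6 + Z\right) = 6^{2} \left(-43\right) \left(\left(-5\right) 6 + 15\right) = 36 \left(-43\right) \left(-30 + 15\right) = \left(-1548\right) \left(-15\right) = 23220$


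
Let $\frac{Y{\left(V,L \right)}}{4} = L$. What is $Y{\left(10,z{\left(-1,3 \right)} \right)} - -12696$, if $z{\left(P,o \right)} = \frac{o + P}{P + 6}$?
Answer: $\frac{63488}{5} \approx 12698.0$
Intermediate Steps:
$z{\left(P,o \right)} = \frac{P + o}{6 + P}$
$Y{\left(V,L \right)} = 4 L$
$Y{\left(10,z{\left(-1,3 \right)} \right)} - -12696 = 4 \frac{-1 + 3}{6 - 1} - -12696 = 4 \cdot \frac{1}{5} \cdot 2 + 12696 = 4 \cdot \frac{2}{5} + 12696 = \frac{8}{5} + 12696 = \frac{63488}{5}$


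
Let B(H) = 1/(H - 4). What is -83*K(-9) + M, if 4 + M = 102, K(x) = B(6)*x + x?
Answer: 2437/2 ≈ 1218.5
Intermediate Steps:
B(H) = 1/(-4 + H)
K(x) = 3*x/2 (K(x) = x/(-4 + 6) + x = x/2 + x = 3*x/2)
M = 98 (M = -4 + 102 = 98)
-83*K(-9) + M = -249*(-9)/2 + 98 = -83*(-27/2) + 98 = 2241/2 + 98 = 2437/2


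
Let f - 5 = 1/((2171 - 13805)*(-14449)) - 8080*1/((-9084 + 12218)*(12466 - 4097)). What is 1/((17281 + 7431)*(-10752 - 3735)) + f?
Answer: 219213103689871735072733/43845322129996684348744 ≈ 4.9997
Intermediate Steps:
f = 11021803421211173/2204496506149518 (f = 5 + (1/((2171 - 13805)*(-14449)) - 8080*1/((-9084 + 12218)*(12466 - 4097))) = 5 + (-1/14449/(-11634) - 8080/(3134*8369)) = 5 + (-1/11634*(-1/14449) - 8080/26228446) = 5 + (1/168099666 - 8080*1/26228446) = 5 + (1/168099666 - 4040/13114223) = 5 - 679109536417/2204496506149518 = 11021803421211173/2204496506149518 ≈ 4.9997)
1/((17281 + 7431)*(-10752 - 3735)) + f = 1/((17281 + 7431)*(-10752 - 3735)) + 11021803421211173/2204496506149518 = 1/(24712*(-14487)) + 11021803421211173/2204496506149518 = 1/(-358002744) + 11021803421211173/2204496506149518 = -1/358002744 + 11021803421211173/2204496506149518 = 219213103689871735072733/43845322129996684348744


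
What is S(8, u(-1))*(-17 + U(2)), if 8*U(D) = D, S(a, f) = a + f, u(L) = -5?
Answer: -201/4 ≈ -50.250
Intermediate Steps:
U(D) = D/8
S(8, u(-1))*(-17 + U(2)) = (8 - 5)*(-17 + (⅛)*2) = 3*(-17 + ¼) = 3*(-67/4) = -201/4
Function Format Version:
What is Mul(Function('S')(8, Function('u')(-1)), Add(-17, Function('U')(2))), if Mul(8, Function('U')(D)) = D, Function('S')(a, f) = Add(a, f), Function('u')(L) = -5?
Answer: Rational(-201, 4) ≈ -50.250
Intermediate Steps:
Function('U')(D) = Mul(Rational(1, 8), D)
Mul(Function('S')(8, Function('u')(-1)), Add(-17, Function('U')(2))) = Mul(Add(8, -5), Add(-17, Mul(Rational(1, 8), 2))) = Mul(3, Add(-17, Rational(1, 4))) = Mul(3, Rational(-67, 4)) = Rational(-201, 4)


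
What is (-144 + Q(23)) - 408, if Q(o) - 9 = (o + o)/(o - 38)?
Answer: -8191/15 ≈ -546.07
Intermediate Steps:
Q(o) = 9 + 2*o/(-38 + o) (Q(o) = 9 + (o + o)/(o - 38) = 9 + (2*o)/(-38 + o) = 9 + 2*o/(-38 + o))
(-144 + Q(23)) - 408 = (-144 + (-342 + 11*23)/(-38 + 23)) - 408 = (-144 + (-342 + 253)/(-15)) - 408 = (-144 - 1/15*(-89)) - 408 = (-144 + 89/15) - 408 = -2071/15 - 408 = -8191/15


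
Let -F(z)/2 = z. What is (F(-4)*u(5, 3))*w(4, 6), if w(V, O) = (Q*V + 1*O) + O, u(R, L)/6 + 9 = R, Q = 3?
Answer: -4608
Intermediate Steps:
u(R, L) = -54 + 6*R
F(z) = -2*z
w(V, O) = 2*O + 3*V (w(V, O) = (3*V + 1*O) + O = (3*V + O) + O = (O + 3*V) + O = 2*O + 3*V)
(F(-4)*u(5, 3))*w(4, 6) = ((-2*(-4))*(-54 + 6*5))*(2*6 + 3*4) = (8*(-54 + 30))*(12 + 12) = (8*(-24))*24 = -192*24 = -4608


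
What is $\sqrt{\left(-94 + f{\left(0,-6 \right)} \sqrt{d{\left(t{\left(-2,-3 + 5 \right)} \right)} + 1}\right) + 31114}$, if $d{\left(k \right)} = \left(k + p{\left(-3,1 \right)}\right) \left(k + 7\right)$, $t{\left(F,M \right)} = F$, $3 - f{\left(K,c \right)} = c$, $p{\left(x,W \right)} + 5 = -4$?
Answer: $\sqrt{31020 + 27 i \sqrt{6}} \approx 176.13 + 0.188 i$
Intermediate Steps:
$p{\left(x,W \right)} = -9$ ($p{\left(x,W \right)} = -5 - 4 = -9$)
$f{\left(K,c \right)} = 3 - c$
$d{\left(k \right)} = \left(-9 + k\right) \left(7 + k\right)$ ($d{\left(k \right)} = \left(k - 9\right) \left(k + 7\right) = \left(-9 + k\right) \left(7 + k\right)$)
$\sqrt{\left(-94 + f{\left(0,-6 \right)} \sqrt{d{\left(t{\left(-2,-3 + 5 \right)} \right)} + 1}\right) + 31114} = \sqrt{\left(-94 + \left(3 - -6\right) \sqrt{\left(-63 + \left(-2\right)^{2} - -4\right) + 1}\right) + 31114} = \sqrt{\left(-94 + \left(3 + 6\right) \sqrt{\left(-63 + 4 + 4\right) + 1}\right) + 31114} = \sqrt{\left(-94 + 9 \sqrt{-55 + 1}\right) + 31114} = \sqrt{\left(-94 + 9 \sqrt{-54}\right) + 31114} = \sqrt{\left(-94 + 9 \cdot 3 i \sqrt{6}\right) + 31114} = \sqrt{\left(-94 + 27 i \sqrt{6}\right) + 31114} = \sqrt{31020 + 27 i \sqrt{6}}$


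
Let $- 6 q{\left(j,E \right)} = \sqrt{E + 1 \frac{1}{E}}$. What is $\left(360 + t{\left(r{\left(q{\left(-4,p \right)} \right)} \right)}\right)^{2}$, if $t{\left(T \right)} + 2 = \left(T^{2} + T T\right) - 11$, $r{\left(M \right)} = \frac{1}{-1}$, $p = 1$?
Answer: $121801$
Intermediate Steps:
$q{\left(j,E \right)} = - \frac{\sqrt{E + \frac{1}{E}}}{6}$ ($q{\left(j,E \right)} = - \frac{\sqrt{E + 1 \frac{1}{E}}}{6} = - \frac{\sqrt{E + \frac{1}{E}}}{6}$)
$r{\left(M \right)} = -1$
$t{\left(T \right)} = -13 + 2 T^{2}$ ($t{\left(T \right)} = -2 - \left(11 - T^{2} - T T\right) = -2 + \left(\left(T^{2} + T^{2}\right) - 11\right) = -2 + \left(2 T^{2} - 11\right) = -2 + \left(-11 + 2 T^{2}\right) = -13 + 2 T^{2}$)
$\left(360 + t{\left(r{\left(q{\left(-4,p \right)} \right)} \right)}\right)^{2} = \left(360 - \left(13 - 2 \left(-1\right)^{2}\right)\right)^{2} = \left(360 + \left(-13 + 2 \cdot 1\right)\right)^{2} = \left(360 + \left(-13 + 2\right)\right)^{2} = \left(360 - 11\right)^{2} = 349^{2} = 121801$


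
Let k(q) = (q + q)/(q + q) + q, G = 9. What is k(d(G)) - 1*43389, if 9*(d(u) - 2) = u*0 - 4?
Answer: -390478/9 ≈ -43386.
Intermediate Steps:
d(u) = 14/9 (d(u) = 2 + (u*0 - 4)/9 = 2 + (0 - 4)/9 = 2 + (⅑)*(-4) = 2 - 4/9 = 14/9)
k(q) = 1 + q (k(q) = (2*q)/((2*q)) + q = (2*q)*(1/(2*q)) + q = 1 + q)
k(d(G)) - 1*43389 = (1 + 14/9) - 1*43389 = 23/9 - 43389 = -390478/9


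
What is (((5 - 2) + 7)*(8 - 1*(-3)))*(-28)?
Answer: -3080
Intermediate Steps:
(((5 - 2) + 7)*(8 - 1*(-3)))*(-28) = ((3 + 7)*(8 + 3))*(-28) = (10*11)*(-28) = 110*(-28) = -3080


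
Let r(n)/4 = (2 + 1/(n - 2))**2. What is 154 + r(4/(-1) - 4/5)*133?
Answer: 572383/289 ≈ 1980.6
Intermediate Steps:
r(n) = 4*(2 + 1/(-2 + n))**2 (r(n) = 4*(2 + 1/(n - 2))**2 = 4*(2 + 1/(-2 + n))**2)
154 + r(4/(-1) - 4/5)*133 = 154 + (4*(-3 + 2*(4/(-1) - 4/5))**2/(-2 + (4/(-1) - 4/5))**2)*133 = 154 + (4*(-3 + 2*(4*(-1) - 4*1/5))**2/(-2 + (4*(-1) - 4*1/5))**2)*133 = 154 + (4*(-3 + 2*(-4 - 4/5))**2/(-2 + (-4 - 4/5))**2)*133 = 154 + (4*(-3 + 2*(-24/5))**2/(-2 - 24/5)**2)*133 = 154 + (4*(-3 - 48/5)**2/(-34/5)**2)*133 = 154 + (4*(-63/5)**2*(25/1156))*133 = 154 + (4*(3969/25)*(25/1156))*133 = 154 + (3969/289)*133 = 154 + 527877/289 = 572383/289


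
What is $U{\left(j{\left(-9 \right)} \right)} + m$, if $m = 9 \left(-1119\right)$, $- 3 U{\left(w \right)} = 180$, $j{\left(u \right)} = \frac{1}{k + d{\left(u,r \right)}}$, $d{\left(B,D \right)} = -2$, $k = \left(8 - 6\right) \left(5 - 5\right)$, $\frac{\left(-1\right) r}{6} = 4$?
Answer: $-10131$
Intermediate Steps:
$r = -24$ ($r = \left(-6\right) 4 = -24$)
$k = 0$ ($k = 2 \cdot 0 = 0$)
$j{\left(u \right)} = - \frac{1}{2}$ ($j{\left(u \right)} = \frac{1}{0 - 2} = \frac{1}{-2} = - \frac{1}{2}$)
$U{\left(w \right)} = -60$ ($U{\left(w \right)} = \left(- \frac{1}{3}\right) 180 = -60$)
$m = -10071$
$U{\left(j{\left(-9 \right)} \right)} + m = -60 - 10071 = -10131$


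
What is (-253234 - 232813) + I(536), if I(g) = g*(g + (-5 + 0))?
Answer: -201431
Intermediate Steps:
I(g) = g*(-5 + g) (I(g) = g*(g - 5) = g*(-5 + g))
(-253234 - 232813) + I(536) = (-253234 - 232813) + 536*(-5 + 536) = -486047 + 536*531 = -486047 + 284616 = -201431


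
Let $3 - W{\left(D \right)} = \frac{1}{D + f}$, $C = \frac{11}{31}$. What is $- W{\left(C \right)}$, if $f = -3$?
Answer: $- \frac{277}{82} \approx -3.378$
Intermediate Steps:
$C = \frac{11}{31}$ ($C = 11 \cdot \frac{1}{31} = \frac{11}{31} \approx 0.35484$)
$W{\left(D \right)} = 3 - \frac{1}{-3 + D}$ ($W{\left(D \right)} = 3 - \frac{1}{D - 3} = 3 - \frac{1}{-3 + D}$)
$- W{\left(C \right)} = - \frac{-10 + 3 \cdot \frac{11}{31}}{-3 + \frac{11}{31}} = - \frac{-10 + \frac{33}{31}}{- \frac{82}{31}} = - \frac{\left(-31\right) \left(-277\right)}{82 \cdot 31} = \left(-1\right) \frac{277}{82} = - \frac{277}{82}$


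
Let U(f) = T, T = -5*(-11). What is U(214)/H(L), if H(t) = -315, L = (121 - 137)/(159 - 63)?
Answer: -11/63 ≈ -0.17460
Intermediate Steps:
T = 55
U(f) = 55
L = -⅙ (L = -16/96 = -16*1/96 = -⅙ ≈ -0.16667)
U(214)/H(L) = 55/(-315) = 55*(-1/315) = -11/63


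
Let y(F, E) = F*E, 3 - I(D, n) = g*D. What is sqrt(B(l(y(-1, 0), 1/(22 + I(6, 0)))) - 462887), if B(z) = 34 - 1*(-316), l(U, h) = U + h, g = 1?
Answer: 3*I*sqrt(51393) ≈ 680.1*I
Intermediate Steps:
I(D, n) = 3 - D
y(F, E) = E*F
B(z) = 350 (B(z) = 34 + 316 = 350)
sqrt(B(l(y(-1, 0), 1/(22 + I(6, 0)))) - 462887) = sqrt(350 - 462887) = sqrt(-462537) = 3*I*sqrt(51393)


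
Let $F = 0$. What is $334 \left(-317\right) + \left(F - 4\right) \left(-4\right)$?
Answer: $-105862$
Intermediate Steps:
$334 \left(-317\right) + \left(F - 4\right) \left(-4\right) = 334 \left(-317\right) + \left(0 - 4\right) \left(-4\right) = -105878 - -16 = -105878 + 16 = -105862$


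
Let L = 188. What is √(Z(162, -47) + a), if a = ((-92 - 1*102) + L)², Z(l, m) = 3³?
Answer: 3*√7 ≈ 7.9373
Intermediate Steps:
Z(l, m) = 27
a = 36 (a = ((-92 - 1*102) + 188)² = ((-92 - 102) + 188)² = (-194 + 188)² = (-6)² = 36)
√(Z(162, -47) + a) = √(27 + 36) = √63 = 3*√7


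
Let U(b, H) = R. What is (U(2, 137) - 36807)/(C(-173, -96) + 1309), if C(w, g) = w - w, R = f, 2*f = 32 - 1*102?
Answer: -36842/1309 ≈ -28.145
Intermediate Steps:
f = -35 (f = (32 - 1*102)/2 = (32 - 102)/2 = (½)*(-70) = -35)
R = -35
U(b, H) = -35
C(w, g) = 0
(U(2, 137) - 36807)/(C(-173, -96) + 1309) = (-35 - 36807)/(0 + 1309) = -36842/1309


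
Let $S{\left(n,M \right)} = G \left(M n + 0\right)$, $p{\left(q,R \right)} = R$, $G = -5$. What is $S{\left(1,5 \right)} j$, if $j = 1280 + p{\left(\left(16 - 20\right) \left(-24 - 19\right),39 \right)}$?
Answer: $-32975$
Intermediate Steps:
$S{\left(n,M \right)} = - 5 M n$ ($S{\left(n,M \right)} = - 5 \left(M n + 0\right) = - 5 M n$)
$j = 1319$ ($j = 1280 + 39 = 1319$)
$S{\left(1,5 \right)} j = \left(-5\right) 5 \cdot 1 \cdot 1319 = \left(-25\right) 1319 = -32975$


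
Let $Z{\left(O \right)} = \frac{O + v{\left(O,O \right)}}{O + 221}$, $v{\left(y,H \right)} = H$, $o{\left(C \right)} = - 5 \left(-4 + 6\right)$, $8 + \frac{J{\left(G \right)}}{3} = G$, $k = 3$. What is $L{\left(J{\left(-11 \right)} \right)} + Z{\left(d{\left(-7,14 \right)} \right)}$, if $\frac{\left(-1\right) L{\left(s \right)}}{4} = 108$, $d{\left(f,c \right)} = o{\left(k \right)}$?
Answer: $- \frac{91172}{211} \approx -432.09$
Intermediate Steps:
$J{\left(G \right)} = -24 + 3 G$
$o{\left(C \right)} = -10$ ($o{\left(C \right)} = \left(-5\right) 2 = -10$)
$d{\left(f,c \right)} = -10$
$L{\left(s \right)} = -432$ ($L{\left(s \right)} = \left(-4\right) 108 = -432$)
$Z{\left(O \right)} = \frac{2 O}{221 + O}$ ($Z{\left(O \right)} = \frac{O + O}{O + 221} = \frac{2 O}{221 + O}$)
$L{\left(J{\left(-11 \right)} \right)} + Z{\left(d{\left(-7,14 \right)} \right)} = -432 + 2 \left(-10\right) \frac{1}{221 - 10} = -432 + 2 \left(-10\right) \frac{1}{211} = -432 - \frac{20}{211} = - \frac{91172}{211}$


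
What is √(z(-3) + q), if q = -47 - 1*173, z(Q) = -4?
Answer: 4*I*√14 ≈ 14.967*I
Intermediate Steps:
q = -220 (q = -47 - 173 = -220)
√(z(-3) + q) = √(-4 - 220) = √(-224) = 4*I*√14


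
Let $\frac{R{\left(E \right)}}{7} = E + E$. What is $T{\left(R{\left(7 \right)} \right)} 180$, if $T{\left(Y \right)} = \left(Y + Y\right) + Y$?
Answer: $52920$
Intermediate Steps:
$R{\left(E \right)} = 14 E$ ($R{\left(E \right)} = 7 \left(E + E\right) = 7 \cdot 2 E = 14 E$)
$T{\left(Y \right)} = 3 Y$ ($T{\left(Y \right)} = 2 Y + Y = 3 Y$)
$T{\left(R{\left(7 \right)} \right)} 180 = 3 \cdot 14 \cdot 7 \cdot 180 = 3 \cdot 98 \cdot 180 = 294 \cdot 180 = 52920$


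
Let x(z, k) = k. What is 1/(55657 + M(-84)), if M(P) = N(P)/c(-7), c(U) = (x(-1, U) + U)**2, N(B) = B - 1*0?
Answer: 7/389596 ≈ 1.7967e-5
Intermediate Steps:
N(B) = B (N(B) = B + 0 = B)
c(U) = 4*U**2 (c(U) = (U + U)**2 = (2*U)**2 = 4*U**2)
M(P) = P/196 (M(P) = P/((4*(-7)**2)) = P/((4*49)) = P/196)
1/(55657 + M(-84)) = 1/(55657 + (1/196)*(-84)) = 1/(55657 - 3/7) = 1/(389596/7) = 7/389596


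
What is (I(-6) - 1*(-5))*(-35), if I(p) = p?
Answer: 35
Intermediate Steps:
(I(-6) - 1*(-5))*(-35) = (-6 - 1*(-5))*(-35) = (-6 + 5)*(-35) = -1*(-35) = 35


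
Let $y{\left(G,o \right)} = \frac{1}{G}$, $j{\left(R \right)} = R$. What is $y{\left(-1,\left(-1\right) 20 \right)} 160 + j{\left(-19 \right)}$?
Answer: $-179$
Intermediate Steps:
$y{\left(-1,\left(-1\right) 20 \right)} 160 + j{\left(-19 \right)} = \frac{1}{-1} \cdot 160 - 19 = \left(-1\right) 160 - 19 = -160 - 19 = -179$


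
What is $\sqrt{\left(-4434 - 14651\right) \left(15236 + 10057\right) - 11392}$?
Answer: $i \sqrt{482728297} \approx 21971.0 i$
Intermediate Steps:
$\sqrt{\left(-4434 - 14651\right) \left(15236 + 10057\right) - 11392} = \sqrt{\left(-19085\right) 25293 - 11392} = \sqrt{-482716905 - 11392} = \sqrt{-482728297} = i \sqrt{482728297}$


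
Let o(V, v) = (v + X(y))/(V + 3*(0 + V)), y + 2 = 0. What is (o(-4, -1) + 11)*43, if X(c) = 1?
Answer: 473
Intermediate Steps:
y = -2 (y = -2 + 0 = -2)
o(V, v) = (1 + v)/(4*V) (o(V, v) = (v + 1)/(V + 3*(0 + V)) = (1 + v)/(V + 3*V) = (1 + v)/((4*V)) = (1 + v)*(1/(4*V)) = (1 + v)/(4*V))
(o(-4, -1) + 11)*43 = ((1/4)*(1 - 1)/(-4) + 11)*43 = ((1/4)*(-1/4)*0 + 11)*43 = (0 + 11)*43 = 11*43 = 473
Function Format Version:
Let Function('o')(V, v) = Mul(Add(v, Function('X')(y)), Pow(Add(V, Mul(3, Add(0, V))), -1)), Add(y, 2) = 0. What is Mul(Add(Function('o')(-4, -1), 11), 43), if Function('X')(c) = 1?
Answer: 473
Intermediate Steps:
y = -2 (y = Add(-2, 0) = -2)
Function('o')(V, v) = Mul(Rational(1, 4), Pow(V, -1), Add(1, v)) (Function('o')(V, v) = Mul(Add(v, 1), Pow(Add(V, Mul(3, Add(0, V))), -1)) = Mul(Add(1, v), Pow(Add(V, Mul(3, V)), -1)) = Mul(Add(1, v), Pow(Mul(4, V), -1)) = Mul(Add(1, v), Mul(Rational(1, 4), Pow(V, -1))) = Mul(Rational(1, 4), Pow(V, -1), Add(1, v)))
Mul(Add(Function('o')(-4, -1), 11), 43) = Mul(Add(Mul(Rational(1, 4), Pow(-4, -1), Add(1, -1)), 11), 43) = Mul(Add(Mul(Rational(1, 4), Rational(-1, 4), 0), 11), 43) = Mul(Add(0, 11), 43) = Mul(11, 43) = 473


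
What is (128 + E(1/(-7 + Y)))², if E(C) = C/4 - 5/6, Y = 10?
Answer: 259081/16 ≈ 16193.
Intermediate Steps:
E(C) = -⅚ + C/4 (E(C) = C*(¼) - 5*⅙ = C/4 - ⅚ = -⅚ + C/4)
(128 + E(1/(-7 + Y)))² = (128 + (-⅚ + 1/(4*(-7 + 10))))² = (128 + (-⅚ + (¼)/3))² = (128 + (-⅚ + (¼)*(⅓)))² = (128 + (-⅚ + 1/12))² = (128 - ¾)² = (509/4)² = 259081/16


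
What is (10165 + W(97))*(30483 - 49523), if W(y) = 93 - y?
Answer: -193465440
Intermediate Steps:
(10165 + W(97))*(30483 - 49523) = (10165 + (93 - 1*97))*(30483 - 49523) = (10165 + (93 - 97))*(-19040) = (10165 - 4)*(-19040) = 10161*(-19040) = -193465440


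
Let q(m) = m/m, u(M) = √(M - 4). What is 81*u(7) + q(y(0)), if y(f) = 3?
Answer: 1 + 81*√3 ≈ 141.30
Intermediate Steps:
u(M) = √(-4 + M)
q(m) = 1
81*u(7) + q(y(0)) = 81*√(-4 + 7) + 1 = 81*√3 + 1 = 1 + 81*√3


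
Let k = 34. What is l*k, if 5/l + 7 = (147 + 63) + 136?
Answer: 170/339 ≈ 0.50148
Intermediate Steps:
l = 5/339 (l = 5/(-7 + ((147 + 63) + 136)) = 5/(-7 + (210 + 136)) = 5/(-7 + 346) = 5/339 ≈ 0.014749)
l*k = (5/339)*34 = 170/339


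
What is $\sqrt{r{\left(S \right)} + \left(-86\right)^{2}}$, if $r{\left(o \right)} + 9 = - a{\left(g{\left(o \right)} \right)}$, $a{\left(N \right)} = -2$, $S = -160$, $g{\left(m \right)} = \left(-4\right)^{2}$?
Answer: $3 \sqrt{821} \approx 85.959$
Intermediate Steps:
$g{\left(m \right)} = 16$
$r{\left(o \right)} = -7$ ($r{\left(o \right)} = -9 - -2 = -9 + 2 = -7$)
$\sqrt{r{\left(S \right)} + \left(-86\right)^{2}} = \sqrt{-7 + \left(-86\right)^{2}} = \sqrt{-7 + 7396} = \sqrt{7389} = 3 \sqrt{821}$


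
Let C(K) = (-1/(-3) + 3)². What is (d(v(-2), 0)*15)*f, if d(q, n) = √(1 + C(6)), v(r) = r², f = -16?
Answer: -80*√109 ≈ -835.22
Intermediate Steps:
C(K) = 100/9 (C(K) = (-1*(-⅓) + 3)² = (⅓ + 3)² = (10/3)² = 100/9)
d(q, n) = √109/3 (d(q, n) = √(1 + 100/9) = √(109/9) = √109/3)
(d(v(-2), 0)*15)*f = ((√109/3)*15)*(-16) = (5*√109)*(-16) = -80*√109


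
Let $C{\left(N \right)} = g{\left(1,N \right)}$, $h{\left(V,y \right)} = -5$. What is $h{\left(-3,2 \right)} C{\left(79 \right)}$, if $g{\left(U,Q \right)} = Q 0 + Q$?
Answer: $-395$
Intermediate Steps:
$g{\left(U,Q \right)} = Q$ ($g{\left(U,Q \right)} = 0 + Q = Q$)
$C{\left(N \right)} = N$
$h{\left(-3,2 \right)} C{\left(79 \right)} = \left(-5\right) 79 = -395$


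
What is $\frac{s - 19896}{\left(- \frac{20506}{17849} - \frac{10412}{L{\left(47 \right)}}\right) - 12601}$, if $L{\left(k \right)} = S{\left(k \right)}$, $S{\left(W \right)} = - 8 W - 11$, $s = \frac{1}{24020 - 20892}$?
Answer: $\frac{429890021237781}{271711509745816} \approx 1.5822$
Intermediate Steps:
$s = \frac{1}{3128} \approx 0.00031969$
$S{\left(W \right)} = -11 - 8 W$
$L{\left(k \right)} = -11 - 8 k$
$\frac{s - 19896}{\left(- \frac{20506}{17849} - \frac{10412}{L{\left(47 \right)}}\right) - 12601} = \frac{\frac{1}{3128} - 19896}{\left(- \frac{20506}{17849} - \frac{10412}{-11 - 376}\right) - 12601} = - \frac{62234687}{3128 \left(\left(\left(-20506\right) \frac{1}{17849} - \frac{10412}{-11 - 376}\right) - 12601\right)} = - \frac{62234687}{3128 \left(\left(- \frac{20506}{17849} - \frac{10412}{-387}\right) - 12601\right)} = - \frac{62234687}{3128 \left(\left(- \frac{20506}{17849} - - \frac{10412}{387}\right) - 12601\right)} = - \frac{62234687}{3128 \left(\left(- \frac{20506}{17849} + \frac{10412}{387}\right) - 12601\right)} = - \frac{62234687}{3128 \left(\frac{177907966}{6907563} - 12601\right)} = - \frac{62234687}{3128 \left(- \frac{86864293397}{6907563}\right)} = \left(- \frac{62234687}{3128}\right) \left(- \frac{6907563}{86864293397}\right) = \frac{429890021237781}{271711509745816}$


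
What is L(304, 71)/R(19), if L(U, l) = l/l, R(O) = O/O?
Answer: 1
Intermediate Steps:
R(O) = 1
L(U, l) = 1
L(304, 71)/R(19) = 1/1 = 1*1 = 1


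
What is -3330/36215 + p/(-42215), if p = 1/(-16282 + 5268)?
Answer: -309660695417/3367676380430 ≈ -0.091951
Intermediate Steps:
p = -1/11014 (p = 1/(-11014) = -1/11014 ≈ -9.0793e-5)
-3330/36215 + p/(-42215) = -3330/36215 - 1/11014/(-42215) = -3330*1/36215 - 1/11014*(-1/42215) = -666/7243 + 1/464956010 = -309660695417/3367676380430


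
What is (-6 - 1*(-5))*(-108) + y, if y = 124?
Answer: 232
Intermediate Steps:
(-6 - 1*(-5))*(-108) + y = (-6 - 1*(-5))*(-108) + 124 = (-6 + 5)*(-108) + 124 = -1*(-108) + 124 = 108 + 124 = 232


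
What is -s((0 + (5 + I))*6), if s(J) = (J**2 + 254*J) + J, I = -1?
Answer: -6696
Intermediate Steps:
s(J) = J**2 + 255*J
-s((0 + (5 + I))*6) = -(0 + (5 - 1))*6*(255 + (0 + (5 - 1))*6) = -(0 + 4)*6*(255 + (0 + 4)*6) = -4*6*(255 + 4*6) = -24*(255 + 24) = -24*279 = -1*6696 = -6696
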